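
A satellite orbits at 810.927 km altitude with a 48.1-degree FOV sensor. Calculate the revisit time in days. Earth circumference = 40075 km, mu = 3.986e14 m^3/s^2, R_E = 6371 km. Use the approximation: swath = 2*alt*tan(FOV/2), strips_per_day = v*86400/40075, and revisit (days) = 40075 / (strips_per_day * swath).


swath = 2*810.927*tan(0.4197517) = 723.7925 km
v = sqrt(mu/r) = 7449.8607 m/s = 7.4499 km/s
strips/day = v*86400/40075 = 7.4499*86400/40075 = 16.0616
coverage/day = strips * swath = 16.0616 * 723.7925 = 11625.2535 km
revisit = 40075 / 11625.2535 = 3.4472 days

3.4472 days


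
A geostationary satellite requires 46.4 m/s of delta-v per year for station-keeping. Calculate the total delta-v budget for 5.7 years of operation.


dV = rate * years = 46.4 * 5.7
dV = 264.4800 m/s

264.4800 m/s


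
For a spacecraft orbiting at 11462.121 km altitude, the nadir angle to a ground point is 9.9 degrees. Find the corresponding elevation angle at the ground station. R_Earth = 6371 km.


r = R_E + alt = 17833.1210 km
Law of sines in the satellite / Earth-center / ground-point triangle:
  sin(nadir)/R_E = sin(90 + el)/r  =>  cos(el) = (r/R_E)*sin(nadir)
cos(el) = (17833.1210 / 6371.0000) * sin(9.9 deg) = 0.4812482
el = arccos(0.4812482) = 61.2330 deg
(Earth-central angle = 90 - nadir - el = 18.8670 deg)

61.2330 degrees


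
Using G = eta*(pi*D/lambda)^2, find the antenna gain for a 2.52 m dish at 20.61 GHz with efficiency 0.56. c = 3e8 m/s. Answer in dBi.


lambda = c/f = 3e8 / 2.061e+10 = 0.01455604 m
G = eta*(pi*D/lambda)^2 = 0.56*(pi*2.52/0.01455604)^2
G = 165654.1529 (linear)
G = 10*log10(165654.1529) = 52.1920 dBi

52.1920 dBi


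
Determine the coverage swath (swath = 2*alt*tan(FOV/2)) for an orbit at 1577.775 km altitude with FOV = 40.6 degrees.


FOV = 40.6 deg = 0.7086037 rad
swath = 2 * alt * tan(FOV/2) = 2 * 1577.775 * tan(0.3543018)
swath = 2 * 1577.775 * 0.3699112
swath = 1167.2734 km

1167.2734 km


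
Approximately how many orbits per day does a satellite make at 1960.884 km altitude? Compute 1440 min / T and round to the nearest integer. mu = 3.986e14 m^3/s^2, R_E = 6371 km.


r = 8.331884e+06 m
T = 2*pi*sqrt(r^3/mu) = 7568.7828 s = 126.1464 min
revs/day = 1440 / 126.1464 = 11.4153
Rounded: 11 revolutions per day

11 revolutions per day


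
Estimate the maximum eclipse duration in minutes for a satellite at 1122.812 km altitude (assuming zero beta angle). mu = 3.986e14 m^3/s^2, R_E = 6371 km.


r = 7493.8120 km
T = 107.6005 min
Eclipse fraction = arcsin(R_E/r)/pi = arcsin(6371.0000/7493.8120)/pi
= arcsin(0.8501681)/pi = 0.3234998
Eclipse duration = 0.3234998 * 107.6005 = 34.8087 min

34.8087 minutes


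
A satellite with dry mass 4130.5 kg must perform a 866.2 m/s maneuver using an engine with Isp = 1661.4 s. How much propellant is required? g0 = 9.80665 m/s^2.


ve = Isp * g0 = 1661.4 * 9.80665 = 16292.768310 m/s
mass ratio = exp(dv/ve) = exp(866.2/16292.768310) = 1.05460331
m_prop = m_dry * (mr - 1) = 4130.5 * (1.05460331 - 1)
m_prop = 225.5390 kg

225.5390 kg


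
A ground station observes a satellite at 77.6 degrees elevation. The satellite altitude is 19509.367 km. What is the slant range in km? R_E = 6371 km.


h = 19509.367 km, el = 77.6 deg
d = -R_E*sin(el) + sqrt((R_E*sin(el))^2 + 2*R_E*h + h^2)
d = -6371.0000*sin(1.3544) + sqrt((6371.0000*0.9766723)^2 + 2*6371.0000*19509.367 + 19509.367^2)
d = 19621.8032 km

19621.8032 km


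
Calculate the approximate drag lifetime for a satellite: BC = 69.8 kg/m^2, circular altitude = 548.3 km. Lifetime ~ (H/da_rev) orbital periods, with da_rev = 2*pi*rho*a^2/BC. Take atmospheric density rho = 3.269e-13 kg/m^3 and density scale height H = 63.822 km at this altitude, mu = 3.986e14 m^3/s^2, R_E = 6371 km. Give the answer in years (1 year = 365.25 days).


a = R_E + alt = 6919.3000 km = 6.9193e+06 m
da_rev = 2*pi*rho*a^2/BC = 2*pi*3.269e-13*(6.9193e+06)^2/69.8 = 1.408847 m per revolution
N = H/da_rev = 63822.0000 m / 1.408847 m = 45300.8887 revolutions
P = 2*pi*sqrt(a^3/mu) = 5728.0192 s
lifetime = N*P = 45300.8887 * 5728.0192 = 2.5948436e+08 s = 3003.2912 days
years = 3003.2912 / 365.25 = 8.2226 years

8.2226 years


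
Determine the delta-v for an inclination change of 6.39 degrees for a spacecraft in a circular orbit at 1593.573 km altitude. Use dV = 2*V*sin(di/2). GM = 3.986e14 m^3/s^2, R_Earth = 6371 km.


r = 7964.5730 km = 7.964573e+06 m
V = sqrt(mu/r) = 7074.3639 m/s
di = 6.39 deg = 0.1115265 rad
dV = 2*V*sin(di/2) = 2*7074.3639*sin(0.05576327)
dV = 788.5705 m/s = 0.7885705 km/s

0.7886 km/s


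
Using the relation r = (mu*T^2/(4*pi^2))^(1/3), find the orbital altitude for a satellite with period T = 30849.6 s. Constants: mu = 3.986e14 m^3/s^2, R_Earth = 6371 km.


T = 30849.6 s
r = (mu*T^2/(4*pi^2))^(1/3) = (3.986e14 * 30849.6^2 / (4*pi^2))^(1/3)
r = 2.1259785e+07 m = 21259.7855 km
alt = r - R_E = 21259.7855 - 6371 = 14888.7855 km

14888.7855 km


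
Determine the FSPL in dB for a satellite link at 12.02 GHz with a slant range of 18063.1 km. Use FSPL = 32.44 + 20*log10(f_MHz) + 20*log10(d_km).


f = 12.02 GHz = 12020.0000 MHz
d = 18063.1 km
FSPL = 32.44 + 20*log10(12020.0000) + 20*log10(18063.1)
FSPL = 32.44 + 81.5981 + 85.1358
FSPL = 199.1739 dB

199.1739 dB


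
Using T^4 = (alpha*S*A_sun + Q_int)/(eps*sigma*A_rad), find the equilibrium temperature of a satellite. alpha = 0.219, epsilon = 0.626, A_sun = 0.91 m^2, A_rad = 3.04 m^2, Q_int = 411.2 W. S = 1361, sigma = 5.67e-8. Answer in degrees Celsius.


Numerator = alpha*S*A_sun + Q_int = 0.219*1361*0.91 + 411.2 = 682.4337 W
Denominator = eps*sigma*A_rad = 0.626*5.67e-8*3.04 = 1.0790237e-07 W/K^4
T^4 = 6.3245479e+09 K^4
T = 282.0054 K = 8.8554 C

8.8554 degrees Celsius


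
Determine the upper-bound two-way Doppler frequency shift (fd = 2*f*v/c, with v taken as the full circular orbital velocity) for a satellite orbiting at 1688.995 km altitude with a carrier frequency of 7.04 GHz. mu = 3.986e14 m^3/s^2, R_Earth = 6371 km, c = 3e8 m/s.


r = 8.059995e+06 m
v = sqrt(mu/r) = 7032.3627 m/s (worst-case radial velocity)
f = 7.04 GHz = 7.04e+09 Hz
fd = 2*f*v/c = 2*7.04e+09*7032.3627/3.0e+08
fd = 330052.2221 Hz

330052.2221 Hz


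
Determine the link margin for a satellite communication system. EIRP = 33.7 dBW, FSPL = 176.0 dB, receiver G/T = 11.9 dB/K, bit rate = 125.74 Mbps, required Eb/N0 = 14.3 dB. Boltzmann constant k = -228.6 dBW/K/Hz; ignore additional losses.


C/N0 = EIRP - FSPL + G/T - k = 33.7 - 176.0 + 11.9 - (-228.6)
C/N0 = 98.2000 dB-Hz
R_b = 125.74 Mbps = 1.2574e+08 bps -> 10*log10(R_b) = 80.9947 dB-Hz
Eb/N0 = C/N0 - 10*log10(R_b) = 98.2000 - 80.9947 = 17.2053 dB
Margin = Eb/N0 - Eb/N0_req = 17.2053 - 14.3 = 2.9053 dB (link closes)

2.9053 dB


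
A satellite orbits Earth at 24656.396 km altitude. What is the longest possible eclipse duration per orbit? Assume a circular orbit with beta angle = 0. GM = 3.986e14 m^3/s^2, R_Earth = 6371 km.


r = 31027.3960 km
T = 906.5212 min
Eclipse fraction = arcsin(R_E/r)/pi = arcsin(6371.0000/31027.3960)/pi
= arcsin(0.2053347)/pi = 0.06582828
Eclipse duration = 0.06582828 * 906.5212 = 59.6747 min

59.6747 minutes


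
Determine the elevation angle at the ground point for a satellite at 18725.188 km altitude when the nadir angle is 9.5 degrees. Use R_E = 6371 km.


r = R_E + alt = 25096.1880 km
Law of sines in the satellite / Earth-center / ground-point triangle:
  sin(nadir)/R_E = sin(90 + el)/r  =>  cos(el) = (r/R_E)*sin(nadir)
cos(el) = (25096.1880 / 6371.0000) * sin(9.5 deg) = 0.6501437
el = arccos(0.6501437) = 49.4476 deg
(Earth-central angle = 90 - nadir - el = 31.0524 deg)

49.4476 degrees


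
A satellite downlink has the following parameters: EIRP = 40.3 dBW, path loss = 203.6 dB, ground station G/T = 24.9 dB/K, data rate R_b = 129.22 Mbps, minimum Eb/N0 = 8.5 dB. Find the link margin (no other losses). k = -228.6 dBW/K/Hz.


C/N0 = EIRP - FSPL + G/T - k = 40.3 - 203.6 + 24.9 - (-228.6)
C/N0 = 90.2000 dB-Hz
R_b = 129.22 Mbps = 1.2922e+08 bps -> 10*log10(R_b) = 81.1133 dB-Hz
Eb/N0 = C/N0 - 10*log10(R_b) = 90.2000 - 81.1133 = 9.0867 dB
Margin = Eb/N0 - Eb/N0_req = 9.0867 - 8.5 = 0.5867026 dB (link closes)

0.5867 dB


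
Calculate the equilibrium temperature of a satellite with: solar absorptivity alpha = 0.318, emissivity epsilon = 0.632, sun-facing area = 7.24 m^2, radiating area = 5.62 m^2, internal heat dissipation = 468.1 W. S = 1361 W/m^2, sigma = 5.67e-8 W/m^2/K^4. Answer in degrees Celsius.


Numerator = alpha*S*A_sun + Q_int = 0.318*1361*7.24 + 468.1 = 3601.5575 W
Denominator = eps*sigma*A_rad = 0.632*5.67e-8*5.62 = 2.0138933e-07 W/K^4
T^4 = 1.7883557e+10 K^4
T = 365.6903 K = 92.5403 C

92.5403 degrees Celsius


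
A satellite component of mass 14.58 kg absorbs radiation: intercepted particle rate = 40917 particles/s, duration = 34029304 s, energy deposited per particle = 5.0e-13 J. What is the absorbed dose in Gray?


Total energy deposited = rate * time * E_per
  = 40917 * 34029304 * 5.0e-13 = 0.6961885 J
Dose = E_total / mass = 0.6961885 / 14.58
Dose = 0.04774956 Gy

0.0477 Gy


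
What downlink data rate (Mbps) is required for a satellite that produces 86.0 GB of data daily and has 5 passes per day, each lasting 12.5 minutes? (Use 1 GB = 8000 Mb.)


total contact time = 5 * 12.5 * 60 = 3750.0000 s
data = 86.0 GB = 688000.0000 Mb
rate = 688000.0000 / 3750.0000 = 183.4667 Mbps

183.4667 Mbps


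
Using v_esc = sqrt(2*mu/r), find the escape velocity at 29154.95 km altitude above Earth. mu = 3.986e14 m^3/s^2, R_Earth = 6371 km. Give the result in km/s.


r = 6371.0 + 29154.95 = 35525.9500 km = 3.552595e+07 m
v_esc = sqrt(2*mu/r) = sqrt(2*3.986e14 / 3.552595e+07)
v_esc = 4737.0808 m/s = 4.7371 km/s

4.7371 km/s


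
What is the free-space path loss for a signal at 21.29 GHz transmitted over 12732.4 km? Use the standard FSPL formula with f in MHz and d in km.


f = 21.29 GHz = 21290.0000 MHz
d = 12732.4 km
FSPL = 32.44 + 20*log10(21290.0000) + 20*log10(12732.4)
FSPL = 32.44 + 86.5635 + 82.0982
FSPL = 201.1017 dB

201.1017 dB


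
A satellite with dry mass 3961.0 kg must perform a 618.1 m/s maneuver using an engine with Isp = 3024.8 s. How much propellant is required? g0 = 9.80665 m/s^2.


ve = Isp * g0 = 3024.8 * 9.80665 = 29663.154920 m/s
mass ratio = exp(dv/ve) = exp(618.1/29663.154920) = 1.02105591
m_prop = m_dry * (mr - 1) = 3961.0 * (1.02105591 - 1)
m_prop = 83.4025 kg

83.4025 kg


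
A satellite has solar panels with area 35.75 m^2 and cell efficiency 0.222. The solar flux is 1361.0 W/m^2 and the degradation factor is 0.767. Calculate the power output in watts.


P = area * eta * S * degradation
P = 35.75 * 0.222 * 1361.0 * 0.767
P = 8284.8092 W

8284.8092 W


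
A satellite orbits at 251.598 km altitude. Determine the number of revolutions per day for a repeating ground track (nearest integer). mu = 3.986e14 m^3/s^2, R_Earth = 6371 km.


r = 6.622598e+06 m
T = 2*pi*sqrt(r^3/mu) = 5363.5683 s = 89.3928 min
revs/day = 1440 / 89.3928 = 16.1087
Rounded: 16 revolutions per day

16 revolutions per day


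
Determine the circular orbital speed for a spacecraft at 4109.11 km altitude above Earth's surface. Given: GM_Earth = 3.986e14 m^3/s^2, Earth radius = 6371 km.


r = R_E + alt = 6371.0 + 4109.11 = 10480.1100 km = 1.048011e+07 m
v = sqrt(mu/r) = sqrt(3.986e14 / 1.048011e+07) = 6167.1673 m/s = 6.1672 km/s

6.1672 km/s


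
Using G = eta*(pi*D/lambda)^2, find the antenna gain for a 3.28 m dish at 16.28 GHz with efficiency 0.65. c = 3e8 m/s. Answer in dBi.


lambda = c/f = 3e8 / 1.628e+10 = 0.01842752 m
G = eta*(pi*D/lambda)^2 = 0.65*(pi*3.28/0.01842752)^2
G = 203248.3746 (linear)
G = 10*log10(203248.3746) = 53.0803 dBi

53.0803 dBi


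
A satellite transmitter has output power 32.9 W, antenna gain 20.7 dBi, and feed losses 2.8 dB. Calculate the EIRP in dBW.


Pt = 32.9 W = 15.1720 dBW
EIRP = Pt_dBW + Gt - losses = 15.1720 + 20.7 - 2.8 = 33.0720 dBW

33.0720 dBW


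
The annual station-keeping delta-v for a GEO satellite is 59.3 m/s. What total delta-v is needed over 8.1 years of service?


dV = rate * years = 59.3 * 8.1
dV = 480.3300 m/s

480.3300 m/s


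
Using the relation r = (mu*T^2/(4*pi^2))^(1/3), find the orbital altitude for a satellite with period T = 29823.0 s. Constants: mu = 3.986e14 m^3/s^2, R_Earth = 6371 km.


T = 29823.0 s
r = (mu*T^2/(4*pi^2))^(1/3) = (3.986e14 * 29823.0^2 / (4*pi^2))^(1/3)
r = 2.0785481e+07 m = 20785.4806 km
alt = r - R_E = 20785.4806 - 6371 = 14414.4806 km

14414.4806 km


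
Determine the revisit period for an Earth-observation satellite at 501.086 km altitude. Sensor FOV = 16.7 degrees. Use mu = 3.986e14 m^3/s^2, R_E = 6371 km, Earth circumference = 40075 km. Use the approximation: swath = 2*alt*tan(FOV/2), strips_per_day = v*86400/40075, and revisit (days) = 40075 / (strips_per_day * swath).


swath = 2*501.086*tan(0.145735) = 147.0944 km
v = sqrt(mu/r) = 7615.9547 m/s = 7.6160 km/s
strips/day = v*86400/40075 = 7.6160*86400/40075 = 16.4197
coverage/day = strips * swath = 16.4197 * 147.0944 = 2415.2418 km
revisit = 40075 / 2415.2418 = 16.5925 days

16.5925 days


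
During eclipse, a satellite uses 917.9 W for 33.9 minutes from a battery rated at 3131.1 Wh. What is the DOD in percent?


E_used = P * t / 60 = 917.9 * 33.9 / 60 = 518.6135 Wh
DOD = E_used / E_total * 100 = 518.6135 / 3131.1 * 100
DOD = 16.5633 %

16.5633 %


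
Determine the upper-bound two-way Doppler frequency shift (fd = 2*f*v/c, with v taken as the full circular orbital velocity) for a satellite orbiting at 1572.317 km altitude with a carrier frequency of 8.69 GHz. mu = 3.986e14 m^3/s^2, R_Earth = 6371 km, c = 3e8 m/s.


r = 7.943317e+06 m
v = sqrt(mu/r) = 7083.8230 m/s (worst-case radial velocity)
f = 8.69 GHz = 8.69e+09 Hz
fd = 2*f*v/c = 2*8.69e+09*7083.8230/3.0e+08
fd = 410389.4779 Hz

410389.4779 Hz


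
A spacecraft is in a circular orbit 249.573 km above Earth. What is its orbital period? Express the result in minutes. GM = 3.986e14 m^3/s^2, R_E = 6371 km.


r = 6620.5730 km = 6.620573e+06 m
T = 2*pi*sqrt(r^3/mu) = 2*pi*sqrt(2.9019287e+20 / 3.986e14)
T = 5361.1084 s = 89.3518 min

89.3518 minutes


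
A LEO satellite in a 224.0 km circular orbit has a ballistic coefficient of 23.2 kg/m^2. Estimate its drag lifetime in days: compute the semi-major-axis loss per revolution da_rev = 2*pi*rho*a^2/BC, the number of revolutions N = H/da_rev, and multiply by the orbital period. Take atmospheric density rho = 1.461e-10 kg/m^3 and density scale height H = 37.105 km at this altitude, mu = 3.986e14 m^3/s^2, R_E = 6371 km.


a = R_E + alt = 6595.0000 km = 6.595e+06 m
da_rev = 2*pi*rho*a^2/BC = 2*pi*1.461e-10*(6.595e+06)^2/23.2 = 1720.963657 m per revolution
N = H/da_rev = 37105.0000 m / 1720.963657 m = 21.5606 revolutions
P = 2*pi*sqrt(a^3/mu) = 5330.0762 s
lifetime = N*P = 21.5606 * 5330.0762 = 114919.6138 s = 1.3301 days

1.3301 days


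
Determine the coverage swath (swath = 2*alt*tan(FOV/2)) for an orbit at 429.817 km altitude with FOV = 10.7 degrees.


FOV = 10.7 deg = 0.1867502 rad
swath = 2 * alt * tan(FOV/2) = 2 * 429.817 * tan(0.09337511)
swath = 2 * 429.817 * 0.09364744
swath = 80.5025 km

80.5025 km


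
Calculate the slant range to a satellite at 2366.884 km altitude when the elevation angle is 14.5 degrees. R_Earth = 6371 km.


h = 2366.884 km, el = 14.5 deg
d = -R_E*sin(el) + sqrt((R_E*sin(el))^2 + 2*R_E*h + h^2)
d = -6371.0000*sin(0.2530727) + sqrt((6371.0000*0.25038)^2 + 2*6371.0000*2366.884 + 2366.884^2)
d = 4593.9765 km

4593.9765 km


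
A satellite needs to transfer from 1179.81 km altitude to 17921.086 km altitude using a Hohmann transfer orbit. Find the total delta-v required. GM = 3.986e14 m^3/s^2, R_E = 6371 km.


r1 = 7550.8100 km = 7.55081e+06 m
r2 = 24292.0860 km = 2.4292086e+07 m
dv1 = sqrt(mu/r1)*(sqrt(2*r2/(r1+r2)) - 1) = 1708.9500 m/s
dv2 = sqrt(mu/r2)*(1 - sqrt(2*r1/(r1+r2))) = 1261.1588 m/s
total dv = |dv1| + |dv2| = 1708.9500 + 1261.1588 = 2970.1088 m/s = 2.9701 km/s

2.9701 km/s


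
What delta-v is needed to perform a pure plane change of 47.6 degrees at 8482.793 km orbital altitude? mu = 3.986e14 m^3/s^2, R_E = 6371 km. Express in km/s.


r = 14853.7930 km = 1.4853793e+07 m
V = sqrt(mu/r) = 5180.2410 m/s
di = 47.6 deg = 0.8307767 rad
dV = 2*V*sin(di/2) = 2*5180.2410*sin(0.4153884)
dV = 4180.9238 m/s = 4.1809 km/s

4.1809 km/s


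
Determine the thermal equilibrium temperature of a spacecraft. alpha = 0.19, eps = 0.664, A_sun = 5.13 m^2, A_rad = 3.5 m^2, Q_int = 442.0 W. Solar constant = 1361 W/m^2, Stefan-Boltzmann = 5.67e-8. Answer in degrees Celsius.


Numerator = alpha*S*A_sun + Q_int = 0.19*1361*5.13 + 442.0 = 1768.5667 W
Denominator = eps*sigma*A_rad = 0.664*5.67e-8*3.5 = 1.317708e-07 W/K^4
T^4 = 1.3421537e+10 K^4
T = 340.3694 K = 67.2194 C

67.2194 degrees Celsius


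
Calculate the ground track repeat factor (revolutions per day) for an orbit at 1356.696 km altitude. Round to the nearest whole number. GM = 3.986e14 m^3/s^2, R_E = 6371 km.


r = 7.727696e+06 m
T = 2*pi*sqrt(r^3/mu) = 6760.6159 s = 112.6769 min
revs/day = 1440 / 112.6769 = 12.7799
Rounded: 13 revolutions per day

13 revolutions per day


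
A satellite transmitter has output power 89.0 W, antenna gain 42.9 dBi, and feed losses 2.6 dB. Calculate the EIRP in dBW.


Pt = 89.0 W = 19.4939 dBW
EIRP = Pt_dBW + Gt - losses = 19.4939 + 42.9 - 2.6 = 59.7939 dBW

59.7939 dBW


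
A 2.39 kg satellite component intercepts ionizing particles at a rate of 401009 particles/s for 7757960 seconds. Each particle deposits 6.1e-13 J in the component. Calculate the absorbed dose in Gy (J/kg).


Total energy deposited = rate * time * E_per
  = 401009 * 7757960 * 6.1e-13 = 1.8977 J
Dose = E_total / mass = 1.8977 / 2.39
Dose = 0.7940239 Gy

0.7940 Gy


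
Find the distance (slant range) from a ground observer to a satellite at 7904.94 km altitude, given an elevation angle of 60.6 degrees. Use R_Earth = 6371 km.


h = 7904.94 km, el = 60.6 deg
d = -R_E*sin(el) + sqrt((R_E*sin(el))^2 + 2*R_E*h + h^2)
d = -6371.0000*sin(1.0577) + sqrt((6371.0000*0.8712138)^2 + 2*6371.0000*7904.94 + 7904.94^2)
d = 8378.6356 km

8378.6356 km


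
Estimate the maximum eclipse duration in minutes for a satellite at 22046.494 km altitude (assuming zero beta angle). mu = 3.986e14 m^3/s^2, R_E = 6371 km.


r = 28417.4940 km
T = 794.5818 min
Eclipse fraction = arcsin(R_E/r)/pi = arcsin(6371.0000/28417.4940)/pi
= arcsin(0.2241929)/pi = 0.07197456
Eclipse duration = 0.07197456 * 794.5818 = 57.1897 min

57.1897 minutes


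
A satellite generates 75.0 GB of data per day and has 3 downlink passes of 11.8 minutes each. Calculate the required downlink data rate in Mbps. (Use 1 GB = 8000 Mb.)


total contact time = 3 * 11.8 * 60 = 2124.0000 s
data = 75.0 GB = 600000.0000 Mb
rate = 600000.0000 / 2124.0000 = 282.4859 Mbps

282.4859 Mbps


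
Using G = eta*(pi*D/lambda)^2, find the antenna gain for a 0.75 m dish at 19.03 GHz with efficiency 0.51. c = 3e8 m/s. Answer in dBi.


lambda = c/f = 3e8 / 1.903e+10 = 0.01576458 m
G = eta*(pi*D/lambda)^2 = 0.51*(pi*0.75/0.01576458)^2
G = 11392.7224 (linear)
G = 10*log10(11392.7224) = 40.5663 dBi

40.5663 dBi


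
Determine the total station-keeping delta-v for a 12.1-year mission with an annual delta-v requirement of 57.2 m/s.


dV = rate * years = 57.2 * 12.1
dV = 692.1200 m/s

692.1200 m/s


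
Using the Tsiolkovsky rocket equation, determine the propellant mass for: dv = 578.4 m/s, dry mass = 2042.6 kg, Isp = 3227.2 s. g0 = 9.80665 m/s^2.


ve = Isp * g0 = 3227.2 * 9.80665 = 31648.020880 m/s
mass ratio = exp(dv/ve) = exp(578.4/31648.020880) = 1.01844405
m_prop = m_dry * (mr - 1) = 2042.6 * (1.01844405 - 1)
m_prop = 37.6738 kg

37.6738 kg


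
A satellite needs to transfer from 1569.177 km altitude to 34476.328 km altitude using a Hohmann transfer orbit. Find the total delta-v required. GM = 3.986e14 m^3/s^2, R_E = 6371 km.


r1 = 7940.1770 km = 7.940177e+06 m
r2 = 40847.3280 km = 4.0847328e+07 m
dv1 = sqrt(mu/r1)*(sqrt(2*r2/(r1+r2)) - 1) = 2083.2297 m/s
dv2 = sqrt(mu/r2)*(1 - sqrt(2*r1/(r1+r2))) = 1341.6006 m/s
total dv = |dv1| + |dv2| = 2083.2297 + 1341.6006 = 3424.8303 m/s = 3.4248 km/s

3.4248 km/s


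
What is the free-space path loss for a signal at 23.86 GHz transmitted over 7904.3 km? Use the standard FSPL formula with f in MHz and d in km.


f = 23.86 GHz = 23860.0000 MHz
d = 7904.3 km
FSPL = 32.44 + 20*log10(23860.0000) + 20*log10(7904.3)
FSPL = 32.44 + 87.5534 + 77.9573
FSPL = 197.9507 dB

197.9507 dB


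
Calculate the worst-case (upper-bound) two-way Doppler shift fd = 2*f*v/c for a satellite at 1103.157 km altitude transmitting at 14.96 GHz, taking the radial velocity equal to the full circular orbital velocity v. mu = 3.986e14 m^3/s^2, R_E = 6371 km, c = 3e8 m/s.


r = 7.474157e+06 m
v = sqrt(mu/r) = 7302.7686 m/s (worst-case radial velocity)
f = 14.96 GHz = 1.496e+10 Hz
fd = 2*f*v/c = 2*1.496e+10*7302.7686/3.0e+08
fd = 728329.4542 Hz

728329.4542 Hz


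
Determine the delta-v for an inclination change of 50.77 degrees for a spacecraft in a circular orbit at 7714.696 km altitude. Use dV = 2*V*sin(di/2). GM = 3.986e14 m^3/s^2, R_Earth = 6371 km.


r = 14085.6960 km = 1.4085696e+07 m
V = sqrt(mu/r) = 5319.6063 m/s
di = 50.77 deg = 0.8861037 rad
dV = 2*V*sin(di/2) = 2*5319.6063*sin(0.4430518)
dV = 4561.0158 m/s = 4.5610 km/s

4.5610 km/s


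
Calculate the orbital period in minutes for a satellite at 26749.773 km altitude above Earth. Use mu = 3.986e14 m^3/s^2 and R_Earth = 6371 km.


r = 33120.7730 km = 3.3120773e+07 m
T = 2*pi*sqrt(r^3/mu) = 2*pi*sqrt(3.6333011e+22 / 3.986e14)
T = 59987.6595 s = 999.7943 min

999.7943 minutes


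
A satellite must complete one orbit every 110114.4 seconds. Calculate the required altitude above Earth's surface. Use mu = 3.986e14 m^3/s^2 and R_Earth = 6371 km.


T = 110114.4 s
r = (mu*T^2/(4*pi^2))^(1/3) = (3.986e14 * 110114.4^2 / (4*pi^2))^(1/3)
r = 4.9654117e+07 m = 49654.1171 km
alt = r - R_E = 49654.1171 - 6371 = 43283.1171 km

43283.1171 km


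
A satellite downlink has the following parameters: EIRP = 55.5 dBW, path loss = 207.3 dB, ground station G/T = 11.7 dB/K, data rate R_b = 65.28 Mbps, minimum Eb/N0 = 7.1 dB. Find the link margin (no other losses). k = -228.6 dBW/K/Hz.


C/N0 = EIRP - FSPL + G/T - k = 55.5 - 207.3 + 11.7 - (-228.6)
C/N0 = 88.5000 dB-Hz
R_b = 65.28 Mbps = 6.528e+07 bps -> 10*log10(R_b) = 78.1478 dB-Hz
Eb/N0 = C/N0 - 10*log10(R_b) = 88.5000 - 78.1478 = 10.3522 dB
Margin = Eb/N0 - Eb/N0_req = 10.3522 - 7.1 = 3.2522 dB (link closes)

3.2522 dB


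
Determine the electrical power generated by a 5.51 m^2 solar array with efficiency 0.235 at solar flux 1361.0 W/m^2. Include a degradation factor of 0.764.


P = area * eta * S * degradation
P = 5.51 * 0.235 * 1361.0 * 0.764
P = 1346.3902 W

1346.3902 W


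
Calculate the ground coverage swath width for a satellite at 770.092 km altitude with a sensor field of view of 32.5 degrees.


FOV = 32.5 deg = 0.567232 rad
swath = 2 * alt * tan(FOV/2) = 2 * 770.092 * tan(0.283616)
swath = 2 * 770.092 * 0.2914734
swath = 448.9227 km

448.9227 km


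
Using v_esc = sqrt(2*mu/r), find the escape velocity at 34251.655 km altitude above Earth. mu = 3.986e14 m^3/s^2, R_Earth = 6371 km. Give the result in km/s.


r = 6371.0 + 34251.655 = 40622.6550 km = 4.0622655e+07 m
v_esc = sqrt(2*mu/r) = sqrt(2*3.986e14 / 4.0622655e+07)
v_esc = 4429.9568 m/s = 4.4300 km/s

4.4300 km/s


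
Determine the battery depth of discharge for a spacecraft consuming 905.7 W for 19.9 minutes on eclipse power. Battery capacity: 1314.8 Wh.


E_used = P * t / 60 = 905.7 * 19.9 / 60 = 300.3905 Wh
DOD = E_used / E_total * 100 = 300.3905 / 1314.8 * 100
DOD = 22.8469 %

22.8469 %


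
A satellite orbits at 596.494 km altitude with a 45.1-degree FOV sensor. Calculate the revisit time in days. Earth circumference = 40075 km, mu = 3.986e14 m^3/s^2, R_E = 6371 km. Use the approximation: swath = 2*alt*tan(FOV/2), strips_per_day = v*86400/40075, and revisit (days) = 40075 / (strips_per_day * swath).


swath = 2*596.494*tan(0.3935717) = 495.3719 km
v = sqrt(mu/r) = 7563.6312 m/s = 7.5636 km/s
strips/day = v*86400/40075 = 7.5636*86400/40075 = 16.3069
coverage/day = strips * swath = 16.3069 * 495.3719 = 8077.9650 km
revisit = 40075 / 8077.9650 = 4.9610 days

4.9610 days


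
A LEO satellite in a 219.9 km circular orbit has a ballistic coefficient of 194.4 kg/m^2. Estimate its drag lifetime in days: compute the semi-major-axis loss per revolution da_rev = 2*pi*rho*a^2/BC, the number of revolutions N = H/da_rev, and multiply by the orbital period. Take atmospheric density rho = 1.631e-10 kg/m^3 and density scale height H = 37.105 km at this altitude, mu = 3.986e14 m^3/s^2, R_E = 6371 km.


a = R_E + alt = 6590.9000 km = 6.5909e+06 m
da_rev = 2*pi*rho*a^2/BC = 2*pi*1.631e-10*(6.5909e+06)^2/194.4 = 228.995535 m per revolution
N = H/da_rev = 37105.0000 m / 228.995535 m = 162.0337 revolutions
P = 2*pi*sqrt(a^3/mu) = 5325.1066 s
lifetime = N*P = 162.0337 * 5325.1066 = 862846.8682 s = 9.9867 days

9.9867 days


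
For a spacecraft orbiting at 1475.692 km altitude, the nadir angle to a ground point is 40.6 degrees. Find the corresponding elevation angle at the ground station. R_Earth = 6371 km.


r = R_E + alt = 7846.6920 km
Law of sines in the satellite / Earth-center / ground-point triangle:
  sin(nadir)/R_E = sin(90 + el)/r  =>  cos(el) = (r/R_E)*sin(nadir)
cos(el) = (7846.6920 / 6371.0000) * sin(40.6 deg) = 0.8015107
el = arccos(0.8015107) = 36.7254 deg
(Earth-central angle = 90 - nadir - el = 12.6746 deg)

36.7254 degrees


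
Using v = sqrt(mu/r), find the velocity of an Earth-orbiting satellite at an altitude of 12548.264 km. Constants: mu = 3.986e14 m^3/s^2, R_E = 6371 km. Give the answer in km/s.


r = R_E + alt = 6371.0 + 12548.264 = 18919.2640 km = 1.8919264e+07 m
v = sqrt(mu/r) = sqrt(3.986e14 / 1.8919264e+07) = 4590.0406 m/s = 4.5900 km/s

4.5900 km/s


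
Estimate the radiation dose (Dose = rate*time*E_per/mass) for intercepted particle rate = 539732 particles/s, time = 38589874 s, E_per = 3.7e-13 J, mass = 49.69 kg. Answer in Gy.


Total energy deposited = rate * time * E_per
  = 539732 * 38589874 * 3.7e-13 = 7.7064 J
Dose = E_total / mass = 7.7064 / 49.69
Dose = 0.1550902 Gy

0.1551 Gy


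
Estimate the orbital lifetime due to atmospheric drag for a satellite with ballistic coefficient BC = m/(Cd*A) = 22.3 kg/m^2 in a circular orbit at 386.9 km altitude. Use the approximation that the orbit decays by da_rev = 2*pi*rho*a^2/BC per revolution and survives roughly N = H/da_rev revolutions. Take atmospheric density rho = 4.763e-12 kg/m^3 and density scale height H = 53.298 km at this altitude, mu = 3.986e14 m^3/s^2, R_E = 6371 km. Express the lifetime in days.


a = R_E + alt = 6757.9000 km = 6.7579e+06 m
da_rev = 2*pi*rho*a^2/BC = 2*pi*4.763e-12*(6.7579e+06)^2/22.3 = 61.288516 m per revolution
N = H/da_rev = 53298.0000 m / 61.288516 m = 869.6246 revolutions
P = 2*pi*sqrt(a^3/mu) = 5528.7743 s
lifetime = N*P = 869.6246 * 5528.7743 = 4.807958e+06 s = 55.6477 days

55.6477 days


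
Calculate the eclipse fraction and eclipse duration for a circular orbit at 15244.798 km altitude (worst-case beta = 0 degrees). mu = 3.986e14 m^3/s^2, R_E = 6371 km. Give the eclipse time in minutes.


r = 21615.7980 km
T = 527.1290 min
Eclipse fraction = arcsin(R_E/r)/pi = arcsin(6371.0000/21615.7980)/pi
= arcsin(0.2947381)/pi = 0.09523242
Eclipse duration = 0.09523242 * 527.1290 = 50.1998 min

50.1998 minutes


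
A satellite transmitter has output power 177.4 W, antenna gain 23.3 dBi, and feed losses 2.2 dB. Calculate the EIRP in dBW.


Pt = 177.4 W = 22.4895 dBW
EIRP = Pt_dBW + Gt - losses = 22.4895 + 23.3 - 2.2 = 43.5895 dBW

43.5895 dBW


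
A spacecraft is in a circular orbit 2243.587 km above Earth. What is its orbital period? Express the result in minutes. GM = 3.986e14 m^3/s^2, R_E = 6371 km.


r = 8614.5870 km = 8.614587e+06 m
T = 2*pi*sqrt(r^3/mu) = 2*pi*sqrt(6.3929806e+20 / 3.986e14)
T = 7957.2484 s = 132.6208 min

132.6208 minutes


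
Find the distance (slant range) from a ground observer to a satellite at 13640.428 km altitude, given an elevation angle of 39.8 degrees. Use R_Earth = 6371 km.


h = 13640.428 km, el = 39.8 deg
d = -R_E*sin(el) + sqrt((R_E*sin(el))^2 + 2*R_E*h + h^2)
d = -6371.0000*sin(0.694641) + sqrt((6371.0000*0.6401097)^2 + 2*6371.0000*13640.428 + 13640.428^2)
d = 15325.4388 km

15325.4388 km


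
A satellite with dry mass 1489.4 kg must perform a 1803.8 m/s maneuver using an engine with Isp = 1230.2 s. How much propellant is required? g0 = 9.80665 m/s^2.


ve = Isp * g0 = 1230.2 * 9.80665 = 12064.140830 m/s
mass ratio = exp(dv/ve) = exp(1803.8/12064.140830) = 1.16127378
m_prop = m_dry * (mr - 1) = 1489.4 * (1.16127378 - 1)
m_prop = 240.2012 kg

240.2012 kg


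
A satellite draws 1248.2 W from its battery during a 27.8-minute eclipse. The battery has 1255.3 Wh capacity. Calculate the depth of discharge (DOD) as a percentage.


E_used = P * t / 60 = 1248.2 * 27.8 / 60 = 578.3327 Wh
DOD = E_used / E_total * 100 = 578.3327 / 1255.3 * 100
DOD = 46.0713 %

46.0713 %


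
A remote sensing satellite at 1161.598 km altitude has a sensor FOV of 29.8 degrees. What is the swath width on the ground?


FOV = 29.8 deg = 0.5201081 rad
swath = 2 * alt * tan(FOV/2) = 2 * 1161.598 * tan(0.2600541)
swath = 2 * 1161.598 * 0.2660794
swath = 618.1547 km

618.1547 km


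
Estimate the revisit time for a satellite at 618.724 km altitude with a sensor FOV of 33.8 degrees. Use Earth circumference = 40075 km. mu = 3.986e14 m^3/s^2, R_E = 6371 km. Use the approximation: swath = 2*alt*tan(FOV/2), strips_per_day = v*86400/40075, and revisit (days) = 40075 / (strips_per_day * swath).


swath = 2*618.724*tan(0.2949606) = 375.9654 km
v = sqrt(mu/r) = 7551.5940 m/s = 7.5516 km/s
strips/day = v*86400/40075 = 7.5516*86400/40075 = 16.2809
coverage/day = strips * swath = 16.2809 * 375.9654 = 6121.0620 km
revisit = 40075 / 6121.0620 = 6.5471 days

6.5471 days


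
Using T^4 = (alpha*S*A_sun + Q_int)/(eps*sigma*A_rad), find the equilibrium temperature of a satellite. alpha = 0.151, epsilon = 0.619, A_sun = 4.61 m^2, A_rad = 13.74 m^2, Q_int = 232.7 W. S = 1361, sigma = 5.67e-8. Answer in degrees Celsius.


Numerator = alpha*S*A_sun + Q_int = 0.151*1361*4.61 + 232.7 = 1180.1057 W
Denominator = eps*sigma*A_rad = 0.619*5.67e-8*13.74 = 4.822369e-07 W/K^4
T^4 = 2.4471493e+09 K^4
T = 222.4155 K = -50.7345 C

-50.7345 degrees Celsius


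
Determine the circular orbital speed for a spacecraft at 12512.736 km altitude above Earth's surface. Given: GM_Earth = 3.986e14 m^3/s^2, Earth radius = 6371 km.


r = R_E + alt = 6371.0 + 12512.736 = 18883.7360 km = 1.8883736e+07 m
v = sqrt(mu/r) = sqrt(3.986e14 / 1.8883736e+07) = 4594.3565 m/s = 4.5944 km/s

4.5944 km/s


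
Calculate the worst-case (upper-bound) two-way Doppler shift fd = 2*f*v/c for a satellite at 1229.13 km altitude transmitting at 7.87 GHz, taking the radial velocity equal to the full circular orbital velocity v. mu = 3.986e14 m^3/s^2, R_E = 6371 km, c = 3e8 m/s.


r = 7.60013e+06 m
v = sqrt(mu/r) = 7241.9936 m/s (worst-case radial velocity)
f = 7.87 GHz = 7.87e+09 Hz
fd = 2*f*v/c = 2*7.87e+09*7241.9936/3.0e+08
fd = 379963.2642 Hz

379963.2642 Hz


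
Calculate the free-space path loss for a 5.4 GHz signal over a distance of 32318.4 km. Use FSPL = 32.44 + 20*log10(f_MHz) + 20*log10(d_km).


f = 5.4 GHz = 5400.0000 MHz
d = 32318.4 km
FSPL = 32.44 + 20*log10(5400.0000) + 20*log10(32318.4)
FSPL = 32.44 + 74.6479 + 90.1890
FSPL = 197.2769 dB

197.2769 dB


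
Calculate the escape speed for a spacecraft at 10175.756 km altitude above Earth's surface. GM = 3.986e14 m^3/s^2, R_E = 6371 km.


r = 6371.0 + 10175.756 = 16546.7560 km = 1.6546756e+07 m
v_esc = sqrt(2*mu/r) = sqrt(2*3.986e14 / 1.6546756e+07)
v_esc = 6941.0826 m/s = 6.9411 km/s

6.9411 km/s


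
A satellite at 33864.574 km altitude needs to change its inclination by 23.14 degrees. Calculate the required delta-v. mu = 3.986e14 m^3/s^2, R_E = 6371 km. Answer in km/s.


r = 40235.5740 km = 4.0235574e+07 m
V = sqrt(mu/r) = 3147.4841 m/s
di = 23.14 deg = 0.4038692 rad
dV = 2*V*sin(di/2) = 2*3147.4841*sin(0.2019346)
dV = 1262.5502 m/s = 1.2626 km/s

1.2626 km/s


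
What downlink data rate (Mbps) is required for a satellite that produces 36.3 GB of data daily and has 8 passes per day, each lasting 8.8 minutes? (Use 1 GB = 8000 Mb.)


total contact time = 8 * 8.8 * 60 = 4224.0000 s
data = 36.3 GB = 290400.0000 Mb
rate = 290400.0000 / 4224.0000 = 68.7500 Mbps

68.7500 Mbps


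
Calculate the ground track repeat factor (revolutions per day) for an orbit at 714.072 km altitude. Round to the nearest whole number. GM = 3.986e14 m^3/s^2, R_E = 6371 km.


r = 7.085072e+06 m
T = 2*pi*sqrt(r^3/mu) = 5935.0943 s = 98.9182 min
revs/day = 1440 / 98.9182 = 14.5575
Rounded: 15 revolutions per day

15 revolutions per day


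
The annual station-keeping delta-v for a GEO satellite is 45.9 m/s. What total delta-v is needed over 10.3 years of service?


dV = rate * years = 45.9 * 10.3
dV = 472.7700 m/s

472.7700 m/s


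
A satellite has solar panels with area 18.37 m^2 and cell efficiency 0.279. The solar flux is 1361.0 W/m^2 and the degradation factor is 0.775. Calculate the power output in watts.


P = area * eta * S * degradation
P = 18.37 * 0.279 * 1361.0 * 0.775
P = 5405.9645 W

5405.9645 W


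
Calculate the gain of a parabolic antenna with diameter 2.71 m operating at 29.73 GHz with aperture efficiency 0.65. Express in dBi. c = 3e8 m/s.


lambda = c/f = 3e8 / 2.973e+10 = 0.01009082 m
G = eta*(pi*D/lambda)^2 = 0.65*(pi*2.71/0.01009082)^2
G = 462699.4601 (linear)
G = 10*log10(462699.4601) = 56.6530 dBi

56.6530 dBi


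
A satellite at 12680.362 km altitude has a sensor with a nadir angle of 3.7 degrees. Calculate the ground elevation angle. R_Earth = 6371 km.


r = R_E + alt = 19051.3620 km
Law of sines in the satellite / Earth-center / ground-point triangle:
  sin(nadir)/R_E = sin(90 + el)/r  =>  cos(el) = (r/R_E)*sin(nadir)
cos(el) = (19051.3620 / 6371.0000) * sin(3.7 deg) = 0.1929726
el = arccos(0.1929726) = 78.8737 deg
(Earth-central angle = 90 - nadir - el = 7.4263 deg)

78.8737 degrees


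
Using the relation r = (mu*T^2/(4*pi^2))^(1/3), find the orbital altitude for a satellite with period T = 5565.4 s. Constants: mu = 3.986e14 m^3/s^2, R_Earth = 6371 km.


T = 5565.4 s
r = (mu*T^2/(4*pi^2))^(1/3) = (3.986e14 * 5565.4^2 / (4*pi^2))^(1/3)
r = 6.7877125e+06 m = 6787.7125 km
alt = r - R_E = 6787.7125 - 6371 = 416.7125 km

416.7125 km


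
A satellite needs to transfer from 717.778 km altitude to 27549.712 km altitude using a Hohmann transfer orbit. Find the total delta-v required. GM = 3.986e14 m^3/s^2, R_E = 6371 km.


r1 = 7088.7780 km = 7.088778e+06 m
r2 = 33920.7120 km = 3.3920712e+07 m
dv1 = sqrt(mu/r1)*(sqrt(2*r2/(r1+r2)) - 1) = 2146.0417 m/s
dv2 = sqrt(mu/r2)*(1 - sqrt(2*r1/(r1+r2))) = 1412.4083 m/s
total dv = |dv1| + |dv2| = 2146.0417 + 1412.4083 = 3558.4499 m/s = 3.5584 km/s

3.5584 km/s


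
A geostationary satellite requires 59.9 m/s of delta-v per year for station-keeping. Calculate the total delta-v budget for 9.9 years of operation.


dV = rate * years = 59.9 * 9.9
dV = 593.0100 m/s

593.0100 m/s


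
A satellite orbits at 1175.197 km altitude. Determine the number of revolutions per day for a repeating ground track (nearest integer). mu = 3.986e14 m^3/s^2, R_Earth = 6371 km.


r = 7.546197e+06 m
T = 2*pi*sqrt(r^3/mu) = 6523.8419 s = 108.7307 min
revs/day = 1440 / 108.7307 = 13.2437
Rounded: 13 revolutions per day

13 revolutions per day


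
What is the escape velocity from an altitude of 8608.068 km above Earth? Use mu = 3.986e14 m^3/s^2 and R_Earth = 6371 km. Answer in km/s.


r = 6371.0 + 8608.068 = 14979.0680 km = 1.4979068e+07 m
v_esc = sqrt(2*mu/r) = sqrt(2*3.986e14 / 1.4979068e+07)
v_esc = 7295.2680 m/s = 7.2953 km/s

7.2953 km/s


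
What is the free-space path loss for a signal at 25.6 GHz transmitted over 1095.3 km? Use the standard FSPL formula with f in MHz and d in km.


f = 25.6 GHz = 25600.0000 MHz
d = 1095.3 km
FSPL = 32.44 + 20*log10(25600.0000) + 20*log10(1095.3)
FSPL = 32.44 + 88.1648 + 60.7907
FSPL = 181.3955 dB

181.3955 dB


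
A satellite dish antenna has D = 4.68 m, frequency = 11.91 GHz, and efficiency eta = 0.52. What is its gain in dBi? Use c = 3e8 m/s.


lambda = c/f = 3e8 / 1.191e+10 = 0.02518892 m
G = eta*(pi*D/lambda)^2 = 0.52*(pi*4.68/0.02518892)^2
G = 177164.1352 (linear)
G = 10*log10(177164.1352) = 52.4838 dBi

52.4838 dBi


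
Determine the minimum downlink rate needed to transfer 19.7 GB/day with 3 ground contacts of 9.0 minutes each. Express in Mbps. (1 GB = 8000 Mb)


total contact time = 3 * 9.0 * 60 = 1620.0000 s
data = 19.7 GB = 157600.0000 Mb
rate = 157600.0000 / 1620.0000 = 97.2840 Mbps

97.2840 Mbps


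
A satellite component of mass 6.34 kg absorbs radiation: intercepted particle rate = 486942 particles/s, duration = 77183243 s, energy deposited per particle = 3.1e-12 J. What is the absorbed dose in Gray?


Total energy deposited = rate * time * E_per
  = 486942 * 77183243 * 3.1e-12 = 116.5097 J
Dose = E_total / mass = 116.5097 / 6.34
Dose = 18.3769 Gy

18.3769 Gy


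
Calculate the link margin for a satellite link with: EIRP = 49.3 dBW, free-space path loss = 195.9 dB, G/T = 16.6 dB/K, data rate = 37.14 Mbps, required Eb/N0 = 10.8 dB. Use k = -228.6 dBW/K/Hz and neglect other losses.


C/N0 = EIRP - FSPL + G/T - k = 49.3 - 195.9 + 16.6 - (-228.6)
C/N0 = 98.6000 dB-Hz
R_b = 37.14 Mbps = 3.714e+07 bps -> 10*log10(R_b) = 75.6984 dB-Hz
Eb/N0 = C/N0 - 10*log10(R_b) = 98.6000 - 75.6984 = 22.9016 dB
Margin = Eb/N0 - Eb/N0_req = 22.9016 - 10.8 = 12.1016 dB (link closes)

12.1016 dB


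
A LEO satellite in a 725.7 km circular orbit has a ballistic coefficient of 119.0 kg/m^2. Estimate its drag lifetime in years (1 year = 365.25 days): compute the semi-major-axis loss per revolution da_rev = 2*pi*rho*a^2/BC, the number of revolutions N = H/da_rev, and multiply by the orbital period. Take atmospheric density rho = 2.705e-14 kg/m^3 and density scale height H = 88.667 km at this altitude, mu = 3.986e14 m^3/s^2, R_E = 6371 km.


a = R_E + alt = 7096.7000 km = 7.0967e+06 m
da_rev = 2*pi*rho*a^2/BC = 2*pi*2.705e-14*(7.0967e+06)^2/119.0 = 0.0719304984 m per revolution
N = H/da_rev = 88667.0000 m / 0.0719304984 m = 1.232676e+06 revolutions
P = 2*pi*sqrt(a^3/mu) = 5949.7113 s
lifetime = N*P = 1.232676e+06 * 5949.7113 = 7.3340664e+09 s = 84885.0275 days
years = 84885.0275 / 365.25 = 232.4025 years

232.4025 years


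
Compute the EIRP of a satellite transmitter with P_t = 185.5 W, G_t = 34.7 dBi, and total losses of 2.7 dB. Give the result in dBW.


Pt = 185.5 W = 22.6834 dBW
EIRP = Pt_dBW + Gt - losses = 22.6834 + 34.7 - 2.7 = 54.6834 dBW

54.6834 dBW


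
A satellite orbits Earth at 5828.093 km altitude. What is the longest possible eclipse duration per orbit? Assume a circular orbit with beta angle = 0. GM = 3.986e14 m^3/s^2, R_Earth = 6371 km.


r = 12199.0930 km
T = 223.4865 min
Eclipse fraction = arcsin(R_E/r)/pi = arcsin(6371.0000/12199.0930)/pi
= arcsin(0.5222519)/pi = 0.1749079
Eclipse duration = 0.1749079 * 223.4865 = 39.0896 min

39.0896 minutes


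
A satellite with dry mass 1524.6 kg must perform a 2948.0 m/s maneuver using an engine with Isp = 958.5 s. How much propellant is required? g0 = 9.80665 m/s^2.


ve = Isp * g0 = 958.5 * 9.80665 = 9399.674025 m/s
mass ratio = exp(dv/ve) = exp(2948.0/9399.674025) = 1.36838046
m_prop = m_dry * (mr - 1) = 1524.6 * (1.36838046 - 1)
m_prop = 561.6329 kg

561.6329 kg


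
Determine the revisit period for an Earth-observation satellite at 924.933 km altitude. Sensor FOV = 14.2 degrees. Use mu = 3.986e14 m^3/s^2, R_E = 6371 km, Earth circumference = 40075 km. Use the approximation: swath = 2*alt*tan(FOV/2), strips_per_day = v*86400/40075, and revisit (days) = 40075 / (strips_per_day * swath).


swath = 2*924.933*tan(0.1239184) = 230.4130 km
v = sqrt(mu/r) = 7391.4259 m/s = 7.3914 km/s
strips/day = v*86400/40075 = 7.3914*86400/40075 = 15.9356
coverage/day = strips * swath = 15.9356 * 230.4130 = 3671.7694 km
revisit = 40075 / 3671.7694 = 10.9144 days

10.9144 days
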